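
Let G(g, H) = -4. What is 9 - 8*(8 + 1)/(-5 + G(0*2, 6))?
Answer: 17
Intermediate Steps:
9 - 8*(8 + 1)/(-5 + G(0*2, 6)) = 9 - 8*(8 + 1)/(-5 - 4) = 9 - 72/(-9) = 9 - 72*(-1)/9 = 9 - 8*(-1) = 9 + 8 = 17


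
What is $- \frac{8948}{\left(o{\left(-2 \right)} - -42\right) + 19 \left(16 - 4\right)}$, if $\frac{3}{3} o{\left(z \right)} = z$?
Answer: $- \frac{2237}{67} \approx -33.388$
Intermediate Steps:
$o{\left(z \right)} = z$
$- \frac{8948}{\left(o{\left(-2 \right)} - -42\right) + 19 \left(16 - 4\right)} = - \frac{8948}{\left(-2 - -42\right) + 19 \left(16 - 4\right)} = - \frac{8948}{\left(-2 + 42\right) + 19 \cdot 12} = - \frac{8948}{40 + 228} = - \frac{8948}{268} = \left(-8948\right) \frac{1}{268} = - \frac{2237}{67}$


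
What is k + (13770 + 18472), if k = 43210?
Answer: 75452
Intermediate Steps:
k + (13770 + 18472) = 43210 + (13770 + 18472) = 43210 + 32242 = 75452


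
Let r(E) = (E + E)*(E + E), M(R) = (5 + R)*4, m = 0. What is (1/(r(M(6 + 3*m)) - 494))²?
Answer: 1/52562500 ≈ 1.9025e-8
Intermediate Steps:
M(R) = 20 + 4*R
r(E) = 4*E² (r(E) = (2*E)*(2*E) = 4*E²)
(1/(r(M(6 + 3*m)) - 494))² = (1/(4*(20 + 4*(6 + 3*0))² - 494))² = (1/(4*(20 + 4*(6 + 0))² - 494))² = (1/(4*(20 + 4*6)² - 494))² = (1/(4*(20 + 24)² - 494))² = (1/(4*44² - 494))² = (1/(4*1936 - 494))² = (1/(7744 - 494))² = (1/7250)² = 1/52562500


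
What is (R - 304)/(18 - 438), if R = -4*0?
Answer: 76/105 ≈ 0.72381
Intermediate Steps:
R = 0
(R - 304)/(18 - 438) = (0 - 304)/(18 - 438) = -304/(-420) = -304*(-1/420) = 76/105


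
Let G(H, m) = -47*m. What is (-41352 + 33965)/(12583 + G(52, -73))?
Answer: -7387/16014 ≈ -0.46128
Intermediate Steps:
(-41352 + 33965)/(12583 + G(52, -73)) = (-41352 + 33965)/(12583 - 47*(-73)) = -7387/(12583 + 3431) = -7387/16014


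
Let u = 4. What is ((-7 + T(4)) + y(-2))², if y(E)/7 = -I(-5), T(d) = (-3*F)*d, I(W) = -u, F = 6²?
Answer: 168921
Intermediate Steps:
F = 36
I(W) = -4 (I(W) = -1*4 = -4)
T(d) = -108*d (T(d) = (-3*36)*d = -108*d)
y(E) = 28 (y(E) = 7*(-1*(-4)) = 7*4 = 28)
((-7 + T(4)) + y(-2))² = ((-7 - 108*4) + 28)² = ((-7 - 432) + 28)² = (-439 + 28)² = (-411)² = 168921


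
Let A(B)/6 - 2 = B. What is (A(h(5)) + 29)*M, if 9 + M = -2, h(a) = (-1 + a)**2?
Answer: -1507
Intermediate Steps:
M = -11 (M = -9 - 2 = -11)
A(B) = 12 + 6*B
(A(h(5)) + 29)*M = ((12 + 6*(-1 + 5)**2) + 29)*(-11) = ((12 + 6*4**2) + 29)*(-11) = ((12 + 6*16) + 29)*(-11) = ((12 + 96) + 29)*(-11) = (108 + 29)*(-11) = 137*(-11) = -1507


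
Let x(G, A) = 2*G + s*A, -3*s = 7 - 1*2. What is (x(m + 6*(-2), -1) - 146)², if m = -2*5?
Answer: 319225/9 ≈ 35469.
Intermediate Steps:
s = -5/3 (s = -(7 - 1*2)/3 = -(7 - 2)/3 = -⅓*5 = -5/3 ≈ -1.6667)
m = -10
x(G, A) = 2*G - 5*A/3
(x(m + 6*(-2), -1) - 146)² = ((2*(-10 + 6*(-2)) - 5/3*(-1)) - 146)² = ((2*(-10 - 12) + 5/3) - 146)² = ((2*(-22) + 5/3) - 146)² = ((-44 + 5/3) - 146)² = (-127/3 - 146)² = (-565/3)² = 319225/9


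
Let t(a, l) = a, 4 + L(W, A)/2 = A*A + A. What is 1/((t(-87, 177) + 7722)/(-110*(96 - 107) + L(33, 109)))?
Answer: 8394/2545 ≈ 3.2982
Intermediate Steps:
L(W, A) = -8 + 2*A + 2*A² (L(W, A) = -8 + 2*(A*A + A) = -8 + 2*(A² + A) = -8 + 2*(A + A²) = -8 + (2*A + 2*A²) = -8 + 2*A + 2*A²)
1/((t(-87, 177) + 7722)/(-110*(96 - 107) + L(33, 109))) = 1/((-87 + 7722)/(-110*(96 - 107) + (-8 + 2*109 + 2*109²))) = 1/(7635/(-110*(-11) + (-8 + 218 + 2*11881))) = 1/(7635/(1210 + (-8 + 218 + 23762))) = 1/(7635/(1210 + 23972)) = 1/(7635/25182) = 1/(7635*(1/25182)) = 1/(2545/8394) = 8394/2545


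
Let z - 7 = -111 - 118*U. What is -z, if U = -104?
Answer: -12168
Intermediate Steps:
z = 12168 (z = 7 + (-111 - 118*(-104)) = 7 + (-111 + 12272) = 7 + 12161 = 12168)
-z = -1*12168 = -12168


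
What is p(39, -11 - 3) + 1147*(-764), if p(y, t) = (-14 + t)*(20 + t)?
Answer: -876476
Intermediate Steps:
p(39, -11 - 3) + 1147*(-764) = (-280 + (-11 - 3)² + 6*(-11 - 3)) + 1147*(-764) = (-280 + (-14)² + 6*(-14)) - 876308 = (-280 + 196 - 84) - 876308 = -168 - 876308 = -876476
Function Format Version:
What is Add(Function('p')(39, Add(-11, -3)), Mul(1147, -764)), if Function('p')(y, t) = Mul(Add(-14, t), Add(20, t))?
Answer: -876476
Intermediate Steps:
Add(Function('p')(39, Add(-11, -3)), Mul(1147, -764)) = Add(Add(-280, Pow(Add(-11, -3), 2), Mul(6, Add(-11, -3))), Mul(1147, -764)) = Add(Add(-280, Pow(-14, 2), Mul(6, -14)), -876308) = Add(Add(-280, 196, -84), -876308) = Add(-168, -876308) = -876476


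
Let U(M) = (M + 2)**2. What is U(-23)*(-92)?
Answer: -40572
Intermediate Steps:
U(M) = (2 + M)**2
U(-23)*(-92) = (2 - 23)**2*(-92) = (-21)**2*(-92) = 441*(-92) = -40572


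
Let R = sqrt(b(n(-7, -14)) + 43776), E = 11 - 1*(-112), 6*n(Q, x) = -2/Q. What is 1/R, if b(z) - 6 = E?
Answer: sqrt(43905)/43905 ≈ 0.0047725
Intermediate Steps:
n(Q, x) = -1/(3*Q) (n(Q, x) = (-2/Q)/6 = -1/(3*Q))
E = 123 (E = 11 + 112 = 123)
b(z) = 129 (b(z) = 6 + 123 = 129)
R = sqrt(43905) (R = sqrt(129 + 43776) = sqrt(43905) ≈ 209.54)
1/R = 1/(sqrt(43905)) = sqrt(43905)/43905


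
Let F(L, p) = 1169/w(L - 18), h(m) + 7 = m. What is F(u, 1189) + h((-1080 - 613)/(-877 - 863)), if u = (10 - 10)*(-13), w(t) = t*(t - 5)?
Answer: -384593/120060 ≈ -3.2033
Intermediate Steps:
w(t) = t*(-5 + t)
h(m) = -7 + m
u = 0 (u = 0*(-13) = 0)
F(L, p) = 1169/((-23 + L)*(-18 + L)) (F(L, p) = 1169/(((L - 18)*(-5 + (L - 18)))) = 1169/(((-18 + L)*(-5 + (-18 + L)))) = 1169/(((-18 + L)*(-23 + L))) = 1169/(((-23 + L)*(-18 + L))) = 1169*(1/((-23 + L)*(-18 + L))) = 1169/((-23 + L)*(-18 + L)))
F(u, 1189) + h((-1080 - 613)/(-877 - 863)) = 1169/((-23 + 0)*(-18 + 0)) + (-7 + (-1080 - 613)/(-877 - 863)) = 1169/(-23*(-18)) + (-7 - 1693/(-1740)) = 1169*(-1/23)*(-1/18) + (-7 - 1693*(-1/1740)) = 1169/414 + (-7 + 1693/1740) = 1169/414 - 10487/1740 = -384593/120060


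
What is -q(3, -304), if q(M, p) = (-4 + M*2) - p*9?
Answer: -2738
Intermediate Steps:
q(M, p) = -4 - 9*p + 2*M (q(M, p) = (-4 + 2*M) - 9*p = -4 - 9*p + 2*M)
-q(3, -304) = -(-4 - 9*(-304) + 2*3) = -(-4 + 2736 + 6) = -1*2738 = -2738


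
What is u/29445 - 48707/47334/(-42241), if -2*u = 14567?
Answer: -15263578871/61712136395 ≈ -0.24734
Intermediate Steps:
u = -14567/2 (u = -½*14567 = -14567/2 ≈ -7283.5)
u/29445 - 48707/47334/(-42241) = -14567/2/29445 - 48707/47334/(-42241) = -14567/2*1/29445 - 48707*1/47334*(-1/42241) = -14567/58890 - 48707/47334*(-1/42241) = -14567/58890 + 919/37725198 = -15263578871/61712136395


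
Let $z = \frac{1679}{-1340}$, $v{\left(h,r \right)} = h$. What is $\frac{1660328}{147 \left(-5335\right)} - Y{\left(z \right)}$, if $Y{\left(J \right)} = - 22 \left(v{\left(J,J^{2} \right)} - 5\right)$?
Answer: $- \frac{14679099433}{105088830} \approx -139.68$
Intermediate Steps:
$z = - \frac{1679}{1340}$ ($z = 1679 \left(- \frac{1}{1340}\right) = - \frac{1679}{1340} \approx -1.253$)
$Y{\left(J \right)} = 110 - 22 J$ ($Y{\left(J \right)} = - 22 \left(J - 5\right) = - 22 \left(-5 + J\right) = 110 - 22 J$)
$\frac{1660328}{147 \left(-5335\right)} - Y{\left(z \right)} = \frac{1660328}{147 \left(-5335\right)} - \left(110 - - \frac{18469}{670}\right) = \frac{1660328}{-784245} - \left(110 + \frac{18469}{670}\right) = 1660328 \left(- \frac{1}{784245}\right) - \frac{92169}{670} = - \frac{1660328}{784245} - \frac{92169}{670} = - \frac{14679099433}{105088830}$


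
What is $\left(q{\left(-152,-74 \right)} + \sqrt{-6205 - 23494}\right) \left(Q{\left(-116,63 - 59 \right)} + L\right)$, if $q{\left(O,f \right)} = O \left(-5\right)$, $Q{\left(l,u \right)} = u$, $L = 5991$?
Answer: $4556200 + 5995 i \sqrt{29699} \approx 4.5562 \cdot 10^{6} + 1.0331 \cdot 10^{6} i$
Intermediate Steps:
$q{\left(O,f \right)} = - 5 O$
$\left(q{\left(-152,-74 \right)} + \sqrt{-6205 - 23494}\right) \left(Q{\left(-116,63 - 59 \right)} + L\right) = \left(\left(-5\right) \left(-152\right) + \sqrt{-6205 - 23494}\right) \left(\left(63 - 59\right) + 5991\right) = \left(760 + \sqrt{-29699}\right) \left(4 + 5991\right) = \left(760 + i \sqrt{29699}\right) 5995 = 4556200 + 5995 i \sqrt{29699}$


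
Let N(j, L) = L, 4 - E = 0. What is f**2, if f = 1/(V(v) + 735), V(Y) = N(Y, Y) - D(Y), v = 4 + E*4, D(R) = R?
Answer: 1/540225 ≈ 1.8511e-6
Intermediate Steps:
E = 4 (E = 4 - 1*0 = 4 + 0 = 4)
v = 20 (v = 4 + 4*4 = 4 + 16 = 20)
V(Y) = 0 (V(Y) = Y - Y = 0)
f = 1/735 (f = 1/(0 + 735) = 1/735 ≈ 0.0013605)
f**2 = (1/735)**2 = 1/540225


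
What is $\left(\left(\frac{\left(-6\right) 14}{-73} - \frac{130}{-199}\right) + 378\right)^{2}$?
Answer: $\frac{30441835177744}{211033729} \approx 1.4425 \cdot 10^{5}$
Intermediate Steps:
$\left(\left(\frac{\left(-6\right) 14}{-73} - \frac{130}{-199}\right) + 378\right)^{2} = \left(\left(\left(-84\right) \left(- \frac{1}{73}\right) - - \frac{130}{199}\right) + 378\right)^{2} = \left(\left(\frac{84}{73} + \frac{130}{199}\right) + 378\right)^{2} = \left(\frac{26206}{14527} + 378\right)^{2} = \left(\frac{5517412}{14527}\right)^{2} = \frac{30441835177744}{211033729}$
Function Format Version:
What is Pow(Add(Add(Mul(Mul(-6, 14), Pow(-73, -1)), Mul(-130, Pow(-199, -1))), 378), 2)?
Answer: Rational(30441835177744, 211033729) ≈ 1.4425e+5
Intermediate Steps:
Pow(Add(Add(Mul(Mul(-6, 14), Pow(-73, -1)), Mul(-130, Pow(-199, -1))), 378), 2) = Pow(Add(Add(Mul(-84, Rational(-1, 73)), Mul(-130, Rational(-1, 199))), 378), 2) = Pow(Add(Add(Rational(84, 73), Rational(130, 199)), 378), 2) = Pow(Add(Rational(26206, 14527), 378), 2) = Pow(Rational(5517412, 14527), 2) = Rational(30441835177744, 211033729)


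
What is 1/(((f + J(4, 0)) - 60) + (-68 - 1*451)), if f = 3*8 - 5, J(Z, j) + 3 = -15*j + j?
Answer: -1/563 ≈ -0.0017762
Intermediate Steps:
J(Z, j) = -3 - 14*j (J(Z, j) = -3 + (-15*j + j) = -3 - 14*j)
f = 19 (f = 24 - 5 = 19)
1/(((f + J(4, 0)) - 60) + (-68 - 1*451)) = 1/(((19 + (-3 - 14*0)) - 60) + (-68 - 1*451)) = 1/(((19 + (-3 + 0)) - 60) + (-68 - 451)) = 1/(((19 - 3) - 60) - 519) = 1/((16 - 60) - 519) = 1/(-44 - 519) = 1/(-563) = -1/563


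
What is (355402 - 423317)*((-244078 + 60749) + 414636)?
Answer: -15709214905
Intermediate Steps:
(355402 - 423317)*((-244078 + 60749) + 414636) = -67915*(-183329 + 414636) = -67915*231307 = -15709214905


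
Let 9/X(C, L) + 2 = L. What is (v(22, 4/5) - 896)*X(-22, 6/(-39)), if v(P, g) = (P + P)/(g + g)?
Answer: 203229/56 ≈ 3629.1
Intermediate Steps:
X(C, L) = 9/(-2 + L)
v(P, g) = P/g (v(P, g) = (2*P)/((2*g)) = (2*P)*(1/(2*g)) = P/g)
(v(22, 4/5) - 896)*X(-22, 6/(-39)) = (22/((4/5)) - 896)*(9/(-2 + 6/(-39))) = (22/((4*(⅕))) - 896)*(9/(-2 + 6*(-1/39))) = (22/(⅘) - 896)*(9/(-2 - 2/13)) = (22*(5/4) - 896)*(9/(-28/13)) = (55/2 - 896)*(9*(-13/28)) = -1737/2*(-117/28) = 203229/56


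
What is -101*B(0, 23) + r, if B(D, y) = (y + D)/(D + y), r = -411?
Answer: -512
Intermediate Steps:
B(D, y) = 1 (B(D, y) = (D + y)/(D + y) = 1)
-101*B(0, 23) + r = -101*1 - 411 = -101 - 411 = -512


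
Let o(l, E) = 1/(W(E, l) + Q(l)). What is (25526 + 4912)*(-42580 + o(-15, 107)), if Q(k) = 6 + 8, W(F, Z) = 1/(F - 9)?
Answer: -1779473721996/1373 ≈ -1.2960e+9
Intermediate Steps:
W(F, Z) = 1/(-9 + F)
Q(k) = 14
o(l, E) = 1/(14 + 1/(-9 + E)) (o(l, E) = 1/(1/(-9 + E) + 14) = 1/(14 + 1/(-9 + E)))
(25526 + 4912)*(-42580 + o(-15, 107)) = (25526 + 4912)*(-42580 + (-9 + 107)/(-125 + 14*107)) = 30438*(-42580 + 98/(-125 + 1498)) = 30438*(-42580 + 98/1373) = 30438*(-58462242/1373) = -1779473721996/1373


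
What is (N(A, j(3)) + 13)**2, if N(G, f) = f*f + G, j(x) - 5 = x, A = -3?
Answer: 5476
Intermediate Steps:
j(x) = 5 + x
N(G, f) = G + f**2 (N(G, f) = f**2 + G = G + f**2)
(N(A, j(3)) + 13)**2 = ((-3 + (5 + 3)**2) + 13)**2 = ((-3 + 8**2) + 13)**2 = ((-3 + 64) + 13)**2 = (61 + 13)**2 = 74**2 = 5476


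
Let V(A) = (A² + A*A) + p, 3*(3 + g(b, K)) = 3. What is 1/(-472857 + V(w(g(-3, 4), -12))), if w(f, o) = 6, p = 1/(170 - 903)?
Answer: -733/346551406 ≈ -2.1151e-6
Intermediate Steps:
p = -1/733 (p = 1/(-733) = -1/733 ≈ -0.0013643)
g(b, K) = -2 (g(b, K) = -3 + (⅓)*3 = -3 + 1 = -2)
V(A) = -1/733 + 2*A² (V(A) = (A² + A*A) - 1/733 = (A² + A²) - 1/733 = 2*A² - 1/733 = -1/733 + 2*A²)
1/(-472857 + V(w(g(-3, 4), -12))) = 1/(-472857 + (-1/733 + 2*6²)) = 1/(-472857 + (-1/733 + 2*36)) = 1/(-472857 + (-1/733 + 72)) = 1/(-472857 + 52775/733) = 1/(-346551406/733) = -733/346551406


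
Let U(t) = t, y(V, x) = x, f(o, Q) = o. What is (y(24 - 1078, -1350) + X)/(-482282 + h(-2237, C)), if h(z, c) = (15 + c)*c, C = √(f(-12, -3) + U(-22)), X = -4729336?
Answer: 4730686*I/(3*(5*√34 + 160772*I)) ≈ 9.8083 + 0.0017787*I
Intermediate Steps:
C = I*√34 (C = √(-12 - 22) = √(-34) = I*√34 ≈ 5.8309*I)
h(z, c) = c*(15 + c)
(y(24 - 1078, -1350) + X)/(-482282 + h(-2237, C)) = (-1350 - 4729336)/(-482282 + (I*√34)*(15 + I*√34)) = -4730686/(-482282 + I*√34*(15 + I*√34))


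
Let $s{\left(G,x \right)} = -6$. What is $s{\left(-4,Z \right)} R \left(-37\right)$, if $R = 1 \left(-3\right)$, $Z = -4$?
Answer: $-666$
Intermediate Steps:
$R = -3$
$s{\left(-4,Z \right)} R \left(-37\right) = \left(-6\right) \left(-3\right) \left(-37\right) = 18 \left(-37\right) = -666$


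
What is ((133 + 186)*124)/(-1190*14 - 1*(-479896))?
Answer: 9889/115809 ≈ 0.085391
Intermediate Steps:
((133 + 186)*124)/(-1190*14 - 1*(-479896)) = (319*124)/(-16660 + 479896) = 39556/463236 = 39556*(1/463236) = 9889/115809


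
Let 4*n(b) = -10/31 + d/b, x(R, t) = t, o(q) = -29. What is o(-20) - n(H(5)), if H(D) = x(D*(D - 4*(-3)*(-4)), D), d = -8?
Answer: -8841/310 ≈ -28.519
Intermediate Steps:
H(D) = D
n(b) = -5/62 - 2/b (n(b) = (-10/31 - 8/b)/4 = -5/62 - 2/b)
o(-20) - n(H(5)) = -29 - (-5/62 - 2/5) = -29 - 1*(-149/310) = -29 + 149/310 = -8841/310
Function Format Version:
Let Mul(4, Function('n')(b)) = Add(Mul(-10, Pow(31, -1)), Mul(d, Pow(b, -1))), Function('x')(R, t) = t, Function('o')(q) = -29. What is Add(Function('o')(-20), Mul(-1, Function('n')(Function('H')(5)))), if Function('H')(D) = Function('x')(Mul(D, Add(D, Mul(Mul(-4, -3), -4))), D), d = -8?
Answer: Rational(-8841, 310) ≈ -28.519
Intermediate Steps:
Function('H')(D) = D
Function('n')(b) = Add(Rational(-5, 62), Mul(-2, Pow(b, -1))) (Function('n')(b) = Mul(Rational(1, 4), Add(Mul(-10, Pow(31, -1)), Mul(-8, Pow(b, -1)))) = Mul(Rational(1, 4), Add(Mul(-10, Rational(1, 31)), Mul(-8, Pow(b, -1)))) = Mul(Rational(1, 4), Add(Rational(-10, 31), Mul(-8, Pow(b, -1)))) = Add(Rational(-5, 62), Mul(-2, Pow(b, -1))))
Add(Function('o')(-20), Mul(-1, Function('n')(Function('H')(5)))) = Add(-29, Mul(-1, Add(Rational(-5, 62), Mul(-2, Pow(5, -1))))) = Add(-29, Mul(-1, Add(Rational(-5, 62), Mul(-2, Rational(1, 5))))) = Add(-29, Mul(-1, Add(Rational(-5, 62), Rational(-2, 5)))) = Add(-29, Mul(-1, Rational(-149, 310))) = Add(-29, Rational(149, 310)) = Rational(-8841, 310)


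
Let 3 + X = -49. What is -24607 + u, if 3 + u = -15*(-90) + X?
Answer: -23312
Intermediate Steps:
X = -52 (X = -3 - 49 = -52)
u = 1295 (u = -3 + (-15*(-90) - 52) = -3 + (1350 - 52) = -3 + 1298 = 1295)
-24607 + u = -24607 + 1295 = -23312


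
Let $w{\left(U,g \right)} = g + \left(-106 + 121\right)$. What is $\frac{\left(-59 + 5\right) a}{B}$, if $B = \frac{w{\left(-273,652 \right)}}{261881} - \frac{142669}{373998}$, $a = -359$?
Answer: $- \frac{1898722421033868}{37112843723} \approx -51161.0$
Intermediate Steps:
$w{\left(U,g \right)} = 15 + g$ ($w{\left(U,g \right)} = g + 15 = 15 + g$)
$B = - \frac{37112843723}{97942970238}$ ($B = \frac{15 + 652}{261881} - \frac{142669}{373998} = 667 \cdot \frac{1}{261881} - \frac{142669}{373998} = \frac{667}{261881} - \frac{142669}{373998} = - \frac{37112843723}{97942970238} \approx -0.37892$)
$\frac{\left(-59 + 5\right) a}{B} = \frac{\left(-59 + 5\right) \left(-359\right)}{- \frac{37112843723}{97942970238}} = \left(-54\right) \left(-359\right) \left(- \frac{97942970238}{37112843723}\right) = 19386 \left(- \frac{97942970238}{37112843723}\right) = - \frac{1898722421033868}{37112843723}$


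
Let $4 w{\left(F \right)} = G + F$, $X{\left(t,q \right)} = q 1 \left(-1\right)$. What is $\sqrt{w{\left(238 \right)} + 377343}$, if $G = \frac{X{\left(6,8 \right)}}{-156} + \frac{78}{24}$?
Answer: $\frac{5 \sqrt{367379493}}{156} \approx 614.33$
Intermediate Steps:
$X{\left(t,q \right)} = - q$ ($X{\left(t,q \right)} = q \left(-1\right) = - q$)
$G = \frac{515}{156}$ ($G = \frac{\left(-1\right) 8}{-156} + \frac{78}{24} = \left(-8\right) \left(- \frac{1}{156}\right) + 78 \cdot \frac{1}{24} = \frac{2}{39} + \frac{13}{4} = \frac{515}{156} \approx 3.3013$)
$w{\left(F \right)} = \frac{515}{624} + \frac{F}{4}$ ($w{\left(F \right)} = \frac{\frac{515}{156} + F}{4} = \frac{515}{624} + \frac{F}{4}$)
$\sqrt{w{\left(238 \right)} + 377343} = \sqrt{\left(\frac{515}{624} + \frac{1}{4} \cdot 238\right) + 377343} = \sqrt{\left(\frac{515}{624} + \frac{119}{2}\right) + 377343} = \sqrt{\frac{37643}{624} + 377343} = \sqrt{\frac{235499675}{624}} = \frac{5 \sqrt{367379493}}{156}$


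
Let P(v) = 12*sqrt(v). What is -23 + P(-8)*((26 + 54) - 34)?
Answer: -23 + 1104*I*sqrt(2) ≈ -23.0 + 1561.3*I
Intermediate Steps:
-23 + P(-8)*((26 + 54) - 34) = -23 + (12*sqrt(-8))*((26 + 54) - 34) = -23 + (12*(2*I*sqrt(2)))*(80 - 34) = -23 + (24*I*sqrt(2))*46 = -23 + 1104*I*sqrt(2)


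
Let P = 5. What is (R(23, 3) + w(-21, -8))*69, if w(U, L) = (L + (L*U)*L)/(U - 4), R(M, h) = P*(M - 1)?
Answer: 283038/25 ≈ 11322.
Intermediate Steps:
R(M, h) = -5 + 5*M (R(M, h) = 5*(M - 1) = 5*(-1 + M) = -5 + 5*M)
w(U, L) = (L + U*L**2)/(-4 + U)
(R(23, 3) + w(-21, -8))*69 = ((-5 + 5*23) - 8*(1 - 8*(-21))/(-4 - 21))*69 = ((-5 + 115) - 8*(1 + 168)/(-25))*69 = (110 - 8*(-1/25)*169)*69 = (110 + 1352/25)*69 = (4102/25)*69 = 283038/25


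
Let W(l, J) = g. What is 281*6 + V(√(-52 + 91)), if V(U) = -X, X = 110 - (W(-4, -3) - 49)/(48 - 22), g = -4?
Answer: 40923/26 ≈ 1574.0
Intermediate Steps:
W(l, J) = -4
X = 2913/26 (X = 110 - (-4 - 49)/(48 - 22) = 110 - (-53)/26 = 110 - 1*(-53/26) = 110 + 53/26 = 2913/26 ≈ 112.04)
V(U) = -2913/26 (V(U) = -1*2913/26 = -2913/26)
281*6 + V(√(-52 + 91)) = 281*6 - 2913/26 = 1686 - 2913/26 = 40923/26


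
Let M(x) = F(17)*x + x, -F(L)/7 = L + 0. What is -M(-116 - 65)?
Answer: -21358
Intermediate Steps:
F(L) = -7*L (F(L) = -7*(L + 0) = -7*L)
M(x) = -118*x (M(x) = (-7*17)*x + x = -119*x + x = -118*x)
-M(-116 - 65) = -(-118)*(-116 - 65) = -(-118)*(-181) = -1*21358 = -21358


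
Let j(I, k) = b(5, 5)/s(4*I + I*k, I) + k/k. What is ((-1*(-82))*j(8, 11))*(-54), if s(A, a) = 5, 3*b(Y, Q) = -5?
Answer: -2952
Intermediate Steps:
b(Y, Q) = -5/3 (b(Y, Q) = (⅓)*(-5) = -5/3)
j(I, k) = ⅔ (j(I, k) = -5/3/5 + k/k = -5/3*⅕ + 1 = -⅓ + 1 = ⅔)
((-1*(-82))*j(8, 11))*(-54) = (-1*(-82)*(⅔))*(-54) = (82*(⅔))*(-54) = (164/3)*(-54) = -2952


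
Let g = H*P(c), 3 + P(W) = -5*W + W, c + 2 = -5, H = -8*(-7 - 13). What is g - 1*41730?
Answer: -37730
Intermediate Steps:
H = 160 (H = -8*(-20) = 160)
c = -7 (c = -2 - 5 = -7)
P(W) = -3 - 4*W (P(W) = -3 + (-5*W + W) = -3 - 4*W)
g = 4000 (g = 160*(-3 - 4*(-7)) = 160*(-3 + 28) = 160*25 = 4000)
g - 1*41730 = 4000 - 1*41730 = 4000 - 41730 = -37730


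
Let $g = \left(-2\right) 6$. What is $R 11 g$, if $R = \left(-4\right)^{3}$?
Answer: $8448$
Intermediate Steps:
$g = -12$
$R = -64$
$R 11 g = \left(-64\right) 11 \left(-12\right) = \left(-704\right) \left(-12\right) = 8448$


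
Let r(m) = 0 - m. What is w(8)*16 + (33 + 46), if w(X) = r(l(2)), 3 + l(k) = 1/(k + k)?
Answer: 123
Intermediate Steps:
l(k) = -3 + 1/(2*k) (l(k) = -3 + 1/(k + k) = -3 + 1/(2*k))
r(m) = -m
w(X) = 11/4 (w(X) = -(-3 + (½)/2) = -(-3 + (½)*(½)) = -(-3 + ¼) = -1*(-11/4) = 11/4)
w(8)*16 + (33 + 46) = (11/4)*16 + (33 + 46) = 44 + 79 = 123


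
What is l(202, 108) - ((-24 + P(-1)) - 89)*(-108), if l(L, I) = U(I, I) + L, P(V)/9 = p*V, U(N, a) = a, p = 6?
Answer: -17726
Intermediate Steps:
P(V) = 54*V (P(V) = 9*(6*V) = 54*V)
l(L, I) = I + L
l(202, 108) - ((-24 + P(-1)) - 89)*(-108) = (108 + 202) - ((-24 + 54*(-1)) - 89)*(-108) = 310 - ((-24 - 54) - 89)*(-108) = 310 - (-78 - 89)*(-108) = 310 - (-167)*(-108) = 310 - 1*18036 = 310 - 18036 = -17726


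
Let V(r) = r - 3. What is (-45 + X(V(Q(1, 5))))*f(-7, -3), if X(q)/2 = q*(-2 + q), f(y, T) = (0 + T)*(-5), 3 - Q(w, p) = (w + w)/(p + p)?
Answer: -3309/5 ≈ -661.80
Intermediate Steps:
Q(w, p) = 3 - w/p (Q(w, p) = 3 - (w + w)/(p + p) = 3 - 2*w/(2*p) = 3 - 2*w*1/(2*p) = 3 - w/p)
f(y, T) = -5*T (f(y, T) = T*(-5) = -5*T)
V(r) = -3 + r
X(q) = 2*q*(-2 + q) (X(q) = 2*(q*(-2 + q)) = 2*q*(-2 + q))
(-45 + X(V(Q(1, 5))))*f(-7, -3) = (-45 + 2*(-3 + (3 - 1*1/5))*(-2 + (-3 + (3 - 1*1/5))))*(-5*(-3)) = (-45 + 2*(-3 + (3 - 1*1*⅕))*(-2 + (-3 + (3 - 1*1*⅕))))*15 = (-45 + 2*(-3 + (3 - ⅕))*(-2 + (-3 + (3 - ⅕))))*15 = (-45 + 2*(-3 + 14/5)*(-2 + (-3 + 14/5)))*15 = (-45 + 2*(-⅕)*(-2 - ⅕))*15 = (-45 + 2*(-⅕)*(-11/5))*15 = (-45 + 22/25)*15 = -1103/25*15 = -3309/5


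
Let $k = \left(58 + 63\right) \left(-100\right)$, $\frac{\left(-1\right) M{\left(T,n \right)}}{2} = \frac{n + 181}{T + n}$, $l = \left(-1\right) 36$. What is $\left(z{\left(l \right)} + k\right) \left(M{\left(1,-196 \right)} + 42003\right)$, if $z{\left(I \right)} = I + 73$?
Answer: $- \frac{6586844331}{13} \approx -5.0668 \cdot 10^{8}$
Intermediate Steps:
$l = -36$
$M{\left(T,n \right)} = - \frac{2 \left(181 + n\right)}{T + n}$ ($M{\left(T,n \right)} = - 2 \frac{n + 181}{T + n} = - 2 \frac{181 + n}{T + n} = - \frac{2 \left(181 + n\right)}{T + n}$)
$z{\left(I \right)} = 73 + I$
$k = -12100$ ($k = 121 \left(-100\right) = -12100$)
$\left(z{\left(l \right)} + k\right) \left(M{\left(1,-196 \right)} + 42003\right) = \left(\left(73 - 36\right) - 12100\right) \left(\frac{2 \left(-181 - -196\right)}{1 - 196} + 42003\right) = \left(37 - 12100\right) \left(\frac{2 \left(-181 + 196\right)}{-195} + 42003\right) = - 12063 \left(2 \left(- \frac{1}{195}\right) 15 + 42003\right) = - 12063 \left(- \frac{2}{13} + 42003\right) = \left(-12063\right) \frac{546037}{13} = - \frac{6586844331}{13}$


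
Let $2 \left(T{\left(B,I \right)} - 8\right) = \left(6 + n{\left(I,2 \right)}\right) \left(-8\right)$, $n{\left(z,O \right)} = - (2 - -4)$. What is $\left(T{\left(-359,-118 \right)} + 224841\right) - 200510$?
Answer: $24339$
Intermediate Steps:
$n{\left(z,O \right)} = -6$ ($n{\left(z,O \right)} = - (2 + 4) = \left(-1\right) 6 = -6$)
$T{\left(B,I \right)} = 8$ ($T{\left(B,I \right)} = 8 + \frac{\left(6 - 6\right) \left(-8\right)}{2} = 8 + \frac{0 \left(-8\right)}{2} = 8 + \frac{1}{2} \cdot 0 = 8 + 0 = 8$)
$\left(T{\left(-359,-118 \right)} + 224841\right) - 200510 = \left(8 + 224841\right) - 200510 = 224849 - 200510 = 24339$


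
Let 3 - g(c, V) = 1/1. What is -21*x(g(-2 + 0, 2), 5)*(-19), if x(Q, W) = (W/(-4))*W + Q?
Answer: -6783/4 ≈ -1695.8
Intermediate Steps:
g(c, V) = 2 (g(c, V) = 3 - 1/1 = 3 - 1*1 = 3 - 1 = 2)
x(Q, W) = Q - W²/4 (x(Q, W) = (-W/4)*W + Q = -W²/4 + Q = Q - W²/4)
-21*x(g(-2 + 0, 2), 5)*(-19) = -21*(2 - ¼*5²)*(-19) = -21*(2 - ¼*25)*(-19) = -21*(2 - 25/4)*(-19) = -21*(-17/4)*(-19) = (357/4)*(-19) = -6783/4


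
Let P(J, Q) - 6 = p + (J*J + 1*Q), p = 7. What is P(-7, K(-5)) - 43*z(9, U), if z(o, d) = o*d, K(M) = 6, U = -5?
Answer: 2003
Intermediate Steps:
P(J, Q) = 13 + Q + J**2 (P(J, Q) = 6 + (7 + (J*J + 1*Q)) = 6 + (7 + (J**2 + Q)) = 6 + (7 + (Q + J**2)) = 6 + (7 + Q + J**2) = 13 + Q + J**2)
z(o, d) = d*o
P(-7, K(-5)) - 43*z(9, U) = (13 + 6 + (-7)**2) - (-215)*9 = (13 + 6 + 49) - 43*(-45) = 68 + 1935 = 2003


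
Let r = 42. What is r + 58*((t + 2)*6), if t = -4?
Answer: -654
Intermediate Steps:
r + 58*((t + 2)*6) = 42 + 58*((-4 + 2)*6) = 42 + 58*(-2*6) = 42 + 58*(-12) = 42 - 696 = -654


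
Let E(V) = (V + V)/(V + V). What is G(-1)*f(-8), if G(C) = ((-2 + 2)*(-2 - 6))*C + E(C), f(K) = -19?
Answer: -19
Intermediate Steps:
E(V) = 1 (E(V) = (2*V)/((2*V)) = (2*V)*(1/(2*V)) = 1)
G(C) = 1 (G(C) = ((-2 + 2)*(-2 - 6))*C + 1 = (0*(-8))*C + 1 = 0*C + 1 = 0 + 1 = 1)
G(-1)*f(-8) = 1*(-19) = -19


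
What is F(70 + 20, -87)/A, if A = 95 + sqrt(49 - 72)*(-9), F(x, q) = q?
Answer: -8265/10888 - 783*I*sqrt(23)/10888 ≈ -0.75909 - 0.34489*I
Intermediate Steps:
A = 95 - 9*I*sqrt(23) (A = 95 + sqrt(-23)*(-9) = 95 + (I*sqrt(23))*(-9) = 95 - 9*I*sqrt(23) ≈ 95.0 - 43.162*I)
F(70 + 20, -87)/A = -87/(95 - 9*I*sqrt(23))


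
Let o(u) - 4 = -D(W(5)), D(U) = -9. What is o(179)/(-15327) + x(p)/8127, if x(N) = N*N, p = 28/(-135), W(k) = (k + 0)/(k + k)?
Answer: -2336353/2771858475 ≈ -0.00084288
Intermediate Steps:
W(k) = ½ (W(k) = k/((2*k)) = k*(1/(2*k)) = ½)
p = -28/135 (p = 28*(-1/135) = -28/135 ≈ -0.20741)
o(u) = 13 (o(u) = 4 - 1*(-9) = 4 + 9 = 13)
x(N) = N²
o(179)/(-15327) + x(p)/8127 = 13/(-15327) + (-28/135)²/8127 = 13*(-1/15327) + (784/18225)*(1/8127) = -1/1179 + 112/21159225 = -2336353/2771858475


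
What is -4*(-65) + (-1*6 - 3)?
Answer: 251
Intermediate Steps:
-4*(-65) + (-1*6 - 3) = 260 + (-6 - 3) = 260 - 9 = 251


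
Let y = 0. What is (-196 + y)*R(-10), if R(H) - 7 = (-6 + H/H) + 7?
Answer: -1764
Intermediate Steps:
R(H) = 9 (R(H) = 7 + ((-6 + H/H) + 7) = 7 + ((-6 + 1) + 7) = 7 + (-5 + 7) = 7 + 2 = 9)
(-196 + y)*R(-10) = (-196 + 0)*9 = -196*9 = -1764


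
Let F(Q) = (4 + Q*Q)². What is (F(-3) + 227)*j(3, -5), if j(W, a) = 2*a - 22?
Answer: -12672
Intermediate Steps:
j(W, a) = -22 + 2*a
F(Q) = (4 + Q²)²
(F(-3) + 227)*j(3, -5) = ((4 + (-3)²)² + 227)*(-22 + 2*(-5)) = ((4 + 9)² + 227)*(-22 - 10) = (13² + 227)*(-32) = (169 + 227)*(-32) = 396*(-32) = -12672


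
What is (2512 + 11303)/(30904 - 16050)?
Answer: 13815/14854 ≈ 0.93005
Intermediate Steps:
(2512 + 11303)/(30904 - 16050) = 13815/14854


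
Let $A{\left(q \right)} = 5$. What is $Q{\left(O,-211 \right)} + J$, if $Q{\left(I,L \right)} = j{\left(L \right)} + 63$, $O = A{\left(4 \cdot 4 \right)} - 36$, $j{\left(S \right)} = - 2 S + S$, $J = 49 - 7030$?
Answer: $-6707$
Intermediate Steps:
$J = -6981$ ($J = 49 - 7030 = -6981$)
$j{\left(S \right)} = - S$
$O = -31$ ($O = 5 - 36 = -31$)
$Q{\left(I,L \right)} = 63 - L$ ($Q{\left(I,L \right)} = - L + 63 = 63 - L$)
$Q{\left(O,-211 \right)} + J = \left(63 - -211\right) - 6981 = \left(63 + 211\right) - 6981 = 274 - 6981 = -6707$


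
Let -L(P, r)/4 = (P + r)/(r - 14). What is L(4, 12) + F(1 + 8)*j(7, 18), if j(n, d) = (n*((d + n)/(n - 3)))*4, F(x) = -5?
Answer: -843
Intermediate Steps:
L(P, r) = -4*(P + r)/(-14 + r) (L(P, r) = -4*(P + r)/(r - 14) = -4*(P + r)/(-14 + r))
j(n, d) = 4*n*(d + n)/(-3 + n) (j(n, d) = (n*((d + n)/(-3 + n)))*4 = (n*(d + n)/(-3 + n))*4 = 4*n*(d + n)/(-3 + n))
L(4, 12) + F(1 + 8)*j(7, 18) = 4*(-1*4 - 1*12)/(-14 + 12) - 20*7*(18 + 7)/(-3 + 7) = 4*(-4 - 12)/(-2) - 20*7*25/4 = 4*(-½)*(-16) - 20*7*25/4 = 32 - 5*175 = 32 - 875 = -843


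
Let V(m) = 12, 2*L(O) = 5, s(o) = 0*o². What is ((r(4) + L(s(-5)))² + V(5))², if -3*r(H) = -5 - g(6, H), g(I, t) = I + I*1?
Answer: 8025889/1296 ≈ 6192.8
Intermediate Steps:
g(I, t) = 2*I (g(I, t) = I + I = 2*I)
s(o) = 0
L(O) = 5/2 (L(O) = (½)*5 = 5/2)
r(H) = 17/3 (r(H) = -(-5 - 2*6)/3 = -(-5 - 1*12)/3 = -(-5 - 12)/3 = -⅓*(-17) = 17/3)
((r(4) + L(s(-5)))² + V(5))² = ((17/3 + 5/2)² + 12)² = ((49/6)² + 12)² = (2401/36 + 12)² = (2833/36)² = 8025889/1296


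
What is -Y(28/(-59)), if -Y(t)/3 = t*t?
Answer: 2352/3481 ≈ 0.67567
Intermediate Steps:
Y(t) = -3*t² (Y(t) = -3*t*t = -3*t²)
-Y(28/(-59)) = -(-3)*(28/(-59))² = -(-3)*(28*(-1/59))² = -(-3)*(-28/59)² = -(-3)*784/3481 = -1*(-2352/3481) = 2352/3481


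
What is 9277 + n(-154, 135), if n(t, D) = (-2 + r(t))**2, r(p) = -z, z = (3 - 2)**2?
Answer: 9286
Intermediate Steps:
z = 1 (z = 1**2 = 1)
r(p) = -1 (r(p) = -1*1 = -1)
n(t, D) = 9 (n(t, D) = (-2 - 1)**2 = (-3)**2 = 9)
9277 + n(-154, 135) = 9277 + 9 = 9286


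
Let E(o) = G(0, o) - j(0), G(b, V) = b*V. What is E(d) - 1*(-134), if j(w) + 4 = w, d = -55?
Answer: 138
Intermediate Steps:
G(b, V) = V*b
j(w) = -4 + w
E(o) = 4 (E(o) = o*0 - (-4 + 0) = 0 - 1*(-4) = 0 + 4 = 4)
E(d) - 1*(-134) = 4 - 1*(-134) = 4 + 134 = 138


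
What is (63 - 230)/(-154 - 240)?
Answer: 167/394 ≈ 0.42386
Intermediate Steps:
(63 - 230)/(-154 - 240) = -167/(-394) = -167*(-1/394) = 167/394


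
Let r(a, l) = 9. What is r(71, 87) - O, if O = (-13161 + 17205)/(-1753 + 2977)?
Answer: 581/102 ≈ 5.6961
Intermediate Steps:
O = 337/102 (O = 4044/1224 = 4044*(1/1224) = 337/102 ≈ 3.3039)
r(71, 87) - O = 9 - 1*337/102 = 9 - 337/102 = 581/102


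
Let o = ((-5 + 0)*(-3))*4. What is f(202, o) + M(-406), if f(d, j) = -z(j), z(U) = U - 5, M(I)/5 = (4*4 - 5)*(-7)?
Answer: -440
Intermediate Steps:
M(I) = -385 (M(I) = 5*((4*4 - 5)*(-7)) = 5*((16 - 5)*(-7)) = 5*(11*(-7)) = 5*(-77) = -385)
o = 60 (o = -5*(-3)*4 = 15*4 = 60)
z(U) = -5 + U
f(d, j) = 5 - j (f(d, j) = -(-5 + j) = 5 - j)
f(202, o) + M(-406) = (5 - 1*60) - 385 = (5 - 60) - 385 = -55 - 385 = -440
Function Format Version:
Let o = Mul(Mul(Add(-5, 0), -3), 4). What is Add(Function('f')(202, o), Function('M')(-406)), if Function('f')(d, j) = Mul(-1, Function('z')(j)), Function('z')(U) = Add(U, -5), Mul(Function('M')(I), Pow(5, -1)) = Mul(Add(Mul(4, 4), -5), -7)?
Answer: -440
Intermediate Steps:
Function('M')(I) = -385 (Function('M')(I) = Mul(5, Mul(Add(Mul(4, 4), -5), -7)) = Mul(5, Mul(Add(16, -5), -7)) = Mul(5, Mul(11, -7)) = Mul(5, -77) = -385)
o = 60 (o = Mul(Mul(-5, -3), 4) = Mul(15, 4) = 60)
Function('z')(U) = Add(-5, U)
Function('f')(d, j) = Add(5, Mul(-1, j)) (Function('f')(d, j) = Mul(-1, Add(-5, j)) = Add(5, Mul(-1, j)))
Add(Function('f')(202, o), Function('M')(-406)) = Add(Add(5, Mul(-1, 60)), -385) = Add(Add(5, -60), -385) = Add(-55, -385) = -440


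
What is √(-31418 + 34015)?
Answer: 7*√53 ≈ 50.961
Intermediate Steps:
√(-31418 + 34015) = √2597 = 7*√53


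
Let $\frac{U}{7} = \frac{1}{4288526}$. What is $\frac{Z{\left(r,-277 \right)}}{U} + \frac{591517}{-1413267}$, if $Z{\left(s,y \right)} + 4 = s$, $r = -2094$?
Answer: $- \frac{12715626115919935}{9892869} \approx -1.2853 \cdot 10^{9}$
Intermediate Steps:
$Z{\left(s,y \right)} = -4 + s$
$U = \frac{7}{4288526} \approx 1.6323 \cdot 10^{-6}$
$\frac{Z{\left(r,-277 \right)}}{U} + \frac{591517}{-1413267} = \frac{-4 - 2094}{\frac{7}{4288526}} + \frac{591517}{-1413267} = \left(-2098\right) \frac{4288526}{7} + 591517 \left(- \frac{1}{1413267}\right) = - \frac{8997327548}{7} - \frac{591517}{1413267} = - \frac{12715626115919935}{9892869}$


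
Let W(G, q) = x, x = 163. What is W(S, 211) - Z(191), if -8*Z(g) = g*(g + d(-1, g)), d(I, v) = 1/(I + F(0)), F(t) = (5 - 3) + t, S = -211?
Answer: 4747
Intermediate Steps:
F(t) = 2 + t
d(I, v) = 1/(2 + I) (d(I, v) = 1/(I + (2 + 0)) = 1/(I + 2) = 1/(2 + I))
W(G, q) = 163
Z(g) = -g*(1 + g)/8 (Z(g) = -g*(g + 1/(2 - 1))/8 = -g*(g + 1/1)/8 = -g*(g + 1)/8 = -g*(1 + g)/8)
W(S, 211) - Z(191) = 163 - (-1)*191*(1 + 191)/8 = 163 - (-1)*191*192/8 = 163 - 1*(-4584) = 163 + 4584 = 4747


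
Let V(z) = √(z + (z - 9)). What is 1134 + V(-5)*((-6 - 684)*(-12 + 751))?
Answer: 1134 - 509910*I*√19 ≈ 1134.0 - 2.2226e+6*I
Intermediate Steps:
V(z) = √(-9 + 2*z) (V(z) = √(z + (-9 + z)) = √(-9 + 2*z))
1134 + V(-5)*((-6 - 684)*(-12 + 751)) = 1134 + √(-9 + 2*(-5))*((-6 - 684)*(-12 + 751)) = 1134 + √(-9 - 10)*(-690*739) = 1134 + √(-19)*(-509910) = 1134 + (I*√19)*(-509910) = 1134 - 509910*I*√19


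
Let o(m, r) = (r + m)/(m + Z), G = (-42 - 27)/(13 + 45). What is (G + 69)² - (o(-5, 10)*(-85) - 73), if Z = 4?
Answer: 14284361/3364 ≈ 4246.2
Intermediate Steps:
G = -69/58 ≈ -1.1897
o(m, r) = (m + r)/(4 + m) (o(m, r) = (r + m)/(m + 4) = (m + r)/(4 + m))
(G + 69)² - (o(-5, 10)*(-85) - 73) = (-69/58 + 69)² - (((-5 + 10)/(4 - 5))*(-85) - 73) = (3933/58)² - ((5/(-1))*(-85) - 73) = 15468489/3364 - (-1*5*(-85) - 73) = 15468489/3364 - (-5*(-85) - 73) = 15468489/3364 - (425 - 73) = 15468489/3364 - 1*352 = 15468489/3364 - 352 = 14284361/3364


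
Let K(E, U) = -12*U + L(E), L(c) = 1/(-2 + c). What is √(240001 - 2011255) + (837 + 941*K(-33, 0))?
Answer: 28354/35 + 3*I*√196806 ≈ 810.11 + 1330.9*I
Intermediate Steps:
K(E, U) = 1/(-2 + E) - 12*U (K(E, U) = -12*U + 1/(-2 + E) = 1/(-2 + E) - 12*U)
√(240001 - 2011255) + (837 + 941*K(-33, 0)) = √(240001 - 2011255) + (837 + 941*((1 - 12*0*(-2 - 33))/(-2 - 33))) = √(-1771254) + (837 + 941*((1 - 12*0*(-35))/(-35))) = 3*I*√196806 + (837 + 941*(-(1 + 0)/35)) = 3*I*√196806 + (837 + 941*(-1/35*1)) = 3*I*√196806 + (837 + 941*(-1/35)) = 3*I*√196806 + (837 - 941/35) = 3*I*√196806 + 28354/35 = 28354/35 + 3*I*√196806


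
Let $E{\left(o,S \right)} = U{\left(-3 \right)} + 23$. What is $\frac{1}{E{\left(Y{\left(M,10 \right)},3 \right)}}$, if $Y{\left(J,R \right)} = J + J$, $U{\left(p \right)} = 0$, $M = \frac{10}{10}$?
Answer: $\frac{1}{23} \approx 0.043478$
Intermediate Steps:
$M = 1$ ($M = 10 \cdot \frac{1}{10} = 1$)
$Y{\left(J,R \right)} = 2 J$
$E{\left(o,S \right)} = 23$ ($E{\left(o,S \right)} = 0 + 23 = 23$)
$\frac{1}{E{\left(Y{\left(M,10 \right)},3 \right)}} = \frac{1}{23}$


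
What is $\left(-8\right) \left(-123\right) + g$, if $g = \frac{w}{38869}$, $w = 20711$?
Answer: $\frac{38267807}{38869} \approx 984.53$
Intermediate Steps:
$g = \frac{20711}{38869} \approx 0.53284$
$\left(-8\right) \left(-123\right) + g = \left(-8\right) \left(-123\right) + \frac{20711}{38869} = 984 + \frac{20711}{38869} = \frac{38267807}{38869}$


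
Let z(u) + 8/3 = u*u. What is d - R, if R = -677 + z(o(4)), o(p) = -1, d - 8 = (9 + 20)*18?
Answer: 3626/3 ≈ 1208.7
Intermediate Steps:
d = 530 (d = 8 + (9 + 20)*18 = 8 + 29*18 = 8 + 522 = 530)
z(u) = -8/3 + u² (z(u) = -8/3 + u*u = -8/3 + u²)
R = -2036/3 (R = -677 + (-8/3 + (-1)²) = -677 + (-8/3 + 1) = -677 - 5/3 = -2036/3 ≈ -678.67)
d - R = 530 - 1*(-2036/3) = 530 + 2036/3 = 3626/3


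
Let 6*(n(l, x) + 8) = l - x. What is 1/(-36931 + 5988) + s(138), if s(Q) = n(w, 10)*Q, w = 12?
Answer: -32737695/30943 ≈ -1058.0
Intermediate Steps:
n(l, x) = -8 - x/6 + l/6 (n(l, x) = -8 + (l - x)/6 = -8 + (-x/6 + l/6) = -8 - x/6 + l/6)
s(Q) = -23*Q/3 (s(Q) = (-8 - ⅙*10 + (⅙)*12)*Q = (-8 - 5/3 + 2)*Q = -23*Q/3)
1/(-36931 + 5988) + s(138) = 1/(-36931 + 5988) - 23/3*138 = 1/(-30943) - 1058 = -1/30943 - 1058 = -32737695/30943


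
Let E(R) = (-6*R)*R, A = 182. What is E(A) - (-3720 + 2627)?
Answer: -197651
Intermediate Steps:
E(R) = -6*R²
E(A) - (-3720 + 2627) = -6*182² - (-3720 + 2627) = -6*33124 - 1*(-1093) = -198744 + 1093 = -197651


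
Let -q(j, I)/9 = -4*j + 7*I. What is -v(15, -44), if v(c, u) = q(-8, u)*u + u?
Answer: 109340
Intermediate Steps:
q(j, I) = -63*I + 36*j (q(j, I) = -9*(-4*j + 7*I) = -63*I + 36*j)
v(c, u) = u + u*(-288 - 63*u) (v(c, u) = (-63*u + 36*(-8))*u + u = (-63*u - 288)*u + u = (-288 - 63*u)*u + u = u*(-288 - 63*u) + u = u + u*(-288 - 63*u))
-v(15, -44) = -(-7)*(-44)*(41 + 9*(-44)) = -(-7)*(-44)*(41 - 396) = -(-7)*(-44)*(-355) = -1*(-109340) = 109340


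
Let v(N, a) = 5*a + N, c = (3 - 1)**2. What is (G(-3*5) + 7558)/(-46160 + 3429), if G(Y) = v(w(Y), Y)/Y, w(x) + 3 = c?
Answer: -113444/640965 ≈ -0.17699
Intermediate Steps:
c = 4 (c = 2**2 = 4)
w(x) = 1 (w(x) = -3 + 4 = 1)
v(N, a) = N + 5*a
G(Y) = (1 + 5*Y)/Y
(G(-3*5) + 7558)/(-46160 + 3429) = ((5 + 1/(-3*5)) + 7558)/(-46160 + 3429) = ((5 + 1/(-15)) + 7558)/(-42731) = ((5 - 1/15) + 7558)*(-1/42731) = (74/15 + 7558)*(-1/42731) = (113444/15)*(-1/42731) = -113444/640965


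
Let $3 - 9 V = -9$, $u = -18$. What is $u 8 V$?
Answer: $-192$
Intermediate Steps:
$V = \frac{4}{3}$ ($V = \frac{1}{3} - -1 = \frac{1}{3} + 1 = \frac{4}{3} \approx 1.3333$)
$u 8 V = \left(-18\right) 8 \cdot \frac{4}{3} = \left(-144\right) \frac{4}{3} = -192$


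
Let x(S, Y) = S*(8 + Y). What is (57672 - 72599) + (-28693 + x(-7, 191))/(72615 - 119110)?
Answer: -694000779/46495 ≈ -14926.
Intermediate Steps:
(57672 - 72599) + (-28693 + x(-7, 191))/(72615 - 119110) = (57672 - 72599) + (-28693 - 7*(8 + 191))/(72615 - 119110) = -14927 + (-28693 - 7*199)/(-46495) = -14927 + (-28693 - 1393)*(-1/46495) = -14927 - 30086*(-1/46495) = -14927 + 30086/46495 = -694000779/46495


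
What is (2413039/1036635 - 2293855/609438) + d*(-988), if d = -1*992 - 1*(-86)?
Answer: 188503139936019599/210588253710 ≈ 8.9513e+5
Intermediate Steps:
d = -906 (d = -992 + 86 = -906)
(2413039/1036635 - 2293855/609438) + d*(-988) = (2413039/1036635 - 2293855/609438) - 906*(-988) = (2413039*(1/1036635) - 2293855*1/609438) + 895128 = (2413039/1036635 - 2293855/609438) + 895128 = -302430905281/210588253710 + 895128 = 188503139936019599/210588253710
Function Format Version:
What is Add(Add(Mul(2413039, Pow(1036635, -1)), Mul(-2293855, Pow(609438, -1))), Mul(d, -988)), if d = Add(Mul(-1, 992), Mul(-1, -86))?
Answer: Rational(188503139936019599, 210588253710) ≈ 8.9513e+5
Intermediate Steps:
d = -906 (d = Add(-992, 86) = -906)
Add(Add(Mul(2413039, Pow(1036635, -1)), Mul(-2293855, Pow(609438, -1))), Mul(d, -988)) = Add(Add(Mul(2413039, Pow(1036635, -1)), Mul(-2293855, Pow(609438, -1))), Mul(-906, -988)) = Add(Add(Mul(2413039, Rational(1, 1036635)), Mul(-2293855, Rational(1, 609438))), 895128) = Add(Add(Rational(2413039, 1036635), Rational(-2293855, 609438)), 895128) = Add(Rational(-302430905281, 210588253710), 895128) = Rational(188503139936019599, 210588253710)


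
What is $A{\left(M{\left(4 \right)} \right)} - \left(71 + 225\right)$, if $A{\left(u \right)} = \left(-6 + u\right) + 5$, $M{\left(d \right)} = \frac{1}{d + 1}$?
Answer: $- \frac{1484}{5} \approx -296.8$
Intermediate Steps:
$M{\left(d \right)} = \frac{1}{1 + d}$
$A{\left(u \right)} = -1 + u$
$A{\left(M{\left(4 \right)} \right)} - \left(71 + 225\right) = \left(-1 + \frac{1}{1 + 4}\right) - \left(71 + 225\right) = \left(-1 + \frac{1}{5}\right) - 296 = - \frac{4}{5} - 296 = - \frac{1484}{5}$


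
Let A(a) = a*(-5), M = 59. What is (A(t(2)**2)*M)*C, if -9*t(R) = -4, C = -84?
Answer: 132160/27 ≈ 4894.8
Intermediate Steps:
t(R) = 4/9 (t(R) = -1/9*(-4) = 4/9)
A(a) = -5*a
(A(t(2)**2)*M)*C = (-5*(4/9)**2*59)*(-84) = (-5*16/81*59)*(-84) = -80/81*59*(-84) = -4720/81*(-84) = 132160/27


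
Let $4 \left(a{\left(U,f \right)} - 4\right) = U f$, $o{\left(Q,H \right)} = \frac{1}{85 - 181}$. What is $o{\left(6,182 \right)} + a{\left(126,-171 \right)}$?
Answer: $- \frac{516721}{96} \approx -5382.5$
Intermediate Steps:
$o{\left(Q,H \right)} = - \frac{1}{96}$ ($o{\left(Q,H \right)} = \frac{1}{-96} = - \frac{1}{96}$)
$a{\left(U,f \right)} = 4 + \frac{U f}{4}$
$o{\left(6,182 \right)} + a{\left(126,-171 \right)} = - \frac{1}{96} + \left(4 + \frac{1}{4} \cdot 126 \left(-171\right)\right) = - \frac{1}{96} + \left(4 - \frac{10773}{2}\right) = - \frac{1}{96} - \frac{10765}{2} = - \frac{516721}{96}$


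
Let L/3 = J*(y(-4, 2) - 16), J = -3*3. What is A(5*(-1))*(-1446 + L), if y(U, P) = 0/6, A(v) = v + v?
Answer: 10140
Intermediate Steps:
A(v) = 2*v
J = -9
y(U, P) = 0 (y(U, P) = 0*(⅙) = 0)
L = 432 (L = 3*(-9*(0 - 16)) = 3*(-9*(-16)) = 3*144 = 432)
A(5*(-1))*(-1446 + L) = (2*(5*(-1)))*(-1446 + 432) = (2*(-5))*(-1014) = -10*(-1014) = 10140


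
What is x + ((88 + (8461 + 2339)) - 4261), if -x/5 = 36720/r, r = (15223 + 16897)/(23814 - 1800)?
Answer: -95722779/803 ≈ -1.1921e+5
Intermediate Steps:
r = 16060/11007 (r = 32120/22014 = 32120*(1/22014) = 16060/11007 ≈ 1.4591)
x = -101044260/803 (x = -183600/16060/11007 = -183600*11007/16060 = -5*20208852/803 = -101044260/803 ≈ -1.2583e+5)
x + ((88 + (8461 + 2339)) - 4261) = -101044260/803 + ((88 + (8461 + 2339)) - 4261) = -101044260/803 + ((88 + 10800) - 4261) = -101044260/803 + (10888 - 4261) = -101044260/803 + 6627 = -95722779/803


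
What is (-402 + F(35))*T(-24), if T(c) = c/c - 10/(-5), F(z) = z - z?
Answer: -1206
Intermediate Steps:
F(z) = 0
T(c) = 3 (T(c) = 1 - 10*(-⅕) = 1 + 2 = 3)
(-402 + F(35))*T(-24) = (-402 + 0)*3 = -402*3 = -1206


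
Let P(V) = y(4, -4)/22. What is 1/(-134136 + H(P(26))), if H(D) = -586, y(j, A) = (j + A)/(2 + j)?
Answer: -1/134722 ≈ -7.4227e-6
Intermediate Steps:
y(j, A) = (A + j)/(2 + j)
P(V) = 0 (P(V) = ((-4 + 4)/(2 + 4))/22 = (0/6)*(1/22) = ((⅙)*0)*(1/22) = 0*(1/22) = 0)
1/(-134136 + H(P(26))) = 1/(-134136 - 586) = 1/(-134722) = -1/134722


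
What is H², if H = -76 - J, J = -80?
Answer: 16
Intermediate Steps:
H = 4 (H = -76 - 1*(-80) = -76 + 80 = 4)
H² = 4² = 16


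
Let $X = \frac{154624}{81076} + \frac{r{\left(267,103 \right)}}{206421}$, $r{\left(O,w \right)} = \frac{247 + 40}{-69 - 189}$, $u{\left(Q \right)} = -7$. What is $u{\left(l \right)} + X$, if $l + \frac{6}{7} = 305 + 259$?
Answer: $- \frac{5497526723489}{1079458390242} \approx -5.0929$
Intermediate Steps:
$l = \frac{3942}{7}$ ($l = - \frac{6}{7} + \left(305 + 259\right) = - \frac{6}{7} + 564 = \frac{3942}{7} \approx 563.14$)
$r{\left(O,w \right)} = - \frac{287}{258}$ ($r{\left(O,w \right)} = \frac{287}{-258} = 287 \left(- \frac{1}{258}\right) = - \frac{287}{258}$)
$X = \frac{2058682008205}{1079458390242}$ ($X = \frac{154624}{81076} - \frac{287}{258 \cdot 206421} = 154624 \cdot \frac{1}{81076} - \frac{287}{53256618} = \frac{38656}{20269} - \frac{287}{53256618} = \frac{2058682008205}{1079458390242} \approx 1.9071$)
$u{\left(l \right)} + X = -7 + \frac{2058682008205}{1079458390242} = - \frac{5497526723489}{1079458390242}$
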